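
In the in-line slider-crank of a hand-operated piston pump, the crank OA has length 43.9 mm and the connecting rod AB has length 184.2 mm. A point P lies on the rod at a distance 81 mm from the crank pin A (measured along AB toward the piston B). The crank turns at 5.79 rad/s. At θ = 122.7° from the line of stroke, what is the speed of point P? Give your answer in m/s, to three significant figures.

ω = 5.79 rad/s.  Crank-pin speed |V_A| = rω = 0.25418 m/s, perpendicular to OA.
Rod angle: sinφ = −(r/L) sinθ ⇒ φ = -11.569°; ω_rod = −rω cosθ/√(L²−r²sin²θ) = +0.76095 rad/s.
V_P = V_A + ω_rod × AP, with AP = 0.081 m along the rod.
Components: V_Px = −rω sinθ − a·ω_rod·sinφ = -0.20153 m/s;  V_Py = rω cosθ + a·ω_rod·cosφ = -0.076934 m/s.
|V_P| = √(V_Px² + V_Py²) = 0.21572 m/s.

0.216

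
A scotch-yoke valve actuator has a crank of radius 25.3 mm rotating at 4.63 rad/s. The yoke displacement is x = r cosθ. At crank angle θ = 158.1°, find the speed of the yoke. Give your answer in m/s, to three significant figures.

0.0437

ω = 4.63 rad/s
x = r cosθ ⇒ ẋ = −rω sinθ.
|v| = rω|sinθ| = 0.0253·4.63·|sin 158.1°| = 0.043691 m/s.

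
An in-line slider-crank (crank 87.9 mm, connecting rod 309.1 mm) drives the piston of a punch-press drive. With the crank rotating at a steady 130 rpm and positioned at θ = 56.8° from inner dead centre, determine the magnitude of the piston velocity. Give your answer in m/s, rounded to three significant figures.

ω = 2π·130/60 = 13.61 rad/s
For an in-line slider-crank, x = r cosθ + √(L² − r² sin²θ), so v = −rω sinθ·[1 + r cosθ/√(L² − r² sin²θ)].
With r = 0.0879 m, L = 0.3091 m, θ = 56.8°: √(L² − r² sin²θ) = 0.30022 m.
v = −0.0879·13.61·0.83676·[1 + 0.0879·0.54756/0.30022] = -1.1618 m/s.
|v| = 1.1618 m/s.

1.16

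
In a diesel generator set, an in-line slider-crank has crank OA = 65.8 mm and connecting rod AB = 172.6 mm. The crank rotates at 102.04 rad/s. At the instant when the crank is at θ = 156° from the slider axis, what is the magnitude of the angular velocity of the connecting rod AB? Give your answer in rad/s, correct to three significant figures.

ω = 102 rad/s
The rod makes angle φ with the slider axis where L sinφ = r sinθ; differentiating, L cosφ·φ̇ = r ω cosθ.
L cosφ = √(L² − r² sin²θ) = 0.17051 m.
|ω_rod| = r ω |cosθ| / √(L² − r² sin²θ) = 0.0658·102·0.91355/0.17051 = 35.972 rad/s.

36.0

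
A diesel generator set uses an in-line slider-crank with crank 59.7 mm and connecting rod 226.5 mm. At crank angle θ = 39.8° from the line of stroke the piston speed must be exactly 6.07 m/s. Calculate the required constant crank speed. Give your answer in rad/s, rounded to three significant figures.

For an in-line slider-crank, |v_piston| = rω|sinθ|·[1 + r cosθ/√(L² − r² sin²θ)].
With r = 0.0597 m, L = 0.2265 m, θ = 39.8°: the bracketed kinematic factor |dx/dθ| = 0.046066 m.
ω = v/|dx/dθ| = 6.07/0.046066 = 131.77 rad/s.

132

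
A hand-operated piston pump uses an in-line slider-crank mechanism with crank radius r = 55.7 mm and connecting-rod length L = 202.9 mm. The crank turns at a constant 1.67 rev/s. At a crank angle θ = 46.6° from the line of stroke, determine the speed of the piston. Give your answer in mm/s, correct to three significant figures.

ω = 2π·1.67 = 10.49 rad/s
For an in-line slider-crank, x = r cosθ + √(L² − r² sin²θ), so v = −rω sinθ·[1 + r cosθ/√(L² − r² sin²θ)].
With r = 0.0557 m, L = 0.2029 m, θ = 46.6°: √(L² − r² sin²θ) = 0.19882 m.
v = −0.0557·10.49·0.72657·[1 + 0.0557·0.68709/0.19882] = -0.50639 m/s.
|v| = 0.50639 m/s = 506.39 mm/s.

506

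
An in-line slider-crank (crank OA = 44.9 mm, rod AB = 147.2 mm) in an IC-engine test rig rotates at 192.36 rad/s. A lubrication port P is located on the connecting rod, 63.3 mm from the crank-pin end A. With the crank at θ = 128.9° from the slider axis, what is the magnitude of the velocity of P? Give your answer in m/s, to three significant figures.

ω = 192.4 rad/s.  Crank-pin speed |V_A| = rω = 8.637 m/s, perpendicular to OA.
Rod angle: sinφ = −(r/L) sinθ ⇒ φ = -13.732°; ω_rod = −rω cosθ/√(L²−r²sin²θ) = +37.93 rad/s.
V_P = V_A + ω_rod × AP, with AP = 0.0633 m along the rod.
Components: V_Px = −rω sinθ − a·ω_rod·sinφ = -6.1517 m/s;  V_Py = rω cosθ + a·ω_rod·cosφ = -3.0914 m/s.
|V_P| = √(V_Px² + V_Py²) = 6.8848 m/s.

6.88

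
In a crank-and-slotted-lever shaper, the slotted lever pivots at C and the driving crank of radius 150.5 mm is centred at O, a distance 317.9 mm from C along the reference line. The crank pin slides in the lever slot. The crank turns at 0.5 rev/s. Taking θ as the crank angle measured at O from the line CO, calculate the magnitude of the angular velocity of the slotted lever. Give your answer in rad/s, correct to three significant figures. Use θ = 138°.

0.771

ω = 3.142 rad/s (from 0.5 rev/s).
Crank pin A relative to C: A = (d + r cosθ, r sinθ); lever angle φ = atan2(r sinθ, d + r cosθ).
Differentiating tanφ: φ̇ = rω(d cosθ + r)/(d² + r² + 2dr cosθ).
d² + r² + 2dr cosθ = |CA|² = 0.0526007 m²;  d cosθ + r = -0.085746 m.
|ω_lever| = |0.1505·3.142·-0.085746| / 0.0526007 = 0.77074 rad/s.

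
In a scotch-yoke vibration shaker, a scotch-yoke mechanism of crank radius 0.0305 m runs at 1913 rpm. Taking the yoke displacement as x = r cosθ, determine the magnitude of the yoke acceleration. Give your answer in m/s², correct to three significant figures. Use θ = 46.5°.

843

ω = 200.3 rad/s (from 1913 rpm).
x = r cosθ ⇒ ẍ = −rω² cosθ (ω constant).
|a| = rω²|cosθ| = 0.0305·(200.3)²·|cos 46.5°| = 842.56 m/s².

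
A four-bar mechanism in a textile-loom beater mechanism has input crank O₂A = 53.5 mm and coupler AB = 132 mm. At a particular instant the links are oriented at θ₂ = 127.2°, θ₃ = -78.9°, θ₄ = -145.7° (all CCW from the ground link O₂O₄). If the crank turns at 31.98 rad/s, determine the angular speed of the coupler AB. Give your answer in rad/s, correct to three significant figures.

14.1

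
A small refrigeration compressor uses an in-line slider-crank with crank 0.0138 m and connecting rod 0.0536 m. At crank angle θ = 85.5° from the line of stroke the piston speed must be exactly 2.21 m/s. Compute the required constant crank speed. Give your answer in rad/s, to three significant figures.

157

For an in-line slider-crank, |v_piston| = rω|sinθ|·[1 + r cosθ/√(L² − r² sin²θ)].
With r = 0.0138 m, L = 0.0536 m, θ = 85.5°: the bracketed kinematic factor |dx/dθ| = 0.014045 m.
ω = v/|dx/dθ| = 2.21/0.014045 = 157.35 rad/s.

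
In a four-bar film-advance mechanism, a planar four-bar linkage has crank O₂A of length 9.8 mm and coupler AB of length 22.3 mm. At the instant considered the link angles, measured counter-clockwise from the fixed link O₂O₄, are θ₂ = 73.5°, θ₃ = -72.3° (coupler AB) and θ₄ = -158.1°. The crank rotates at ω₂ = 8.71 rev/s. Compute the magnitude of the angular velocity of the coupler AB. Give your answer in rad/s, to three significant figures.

18.9

ω₂ = 54.73 rad/s (from 8.71 rev/s).
Differentiating the loop-closure r₂e^{iθ₂}+r₃e^{iθ₃}=r₁+r₄e^{iθ₄} gives r₂ω₂e^{iθ₂}+r₃ω₃e^{iθ₃}=r₄ω₄e^{iθ₄}.
Eliminating the other unknown: ω₃ = r₂ω₂ sin(θ₄−θ₂) / [r₃ sin(θ₃−θ₄)].
Numerator sine = +0.78369; denominator sine = +0.99731.
Result = 0.0098·54.73·(+0.78369) / (0.0223·(+0.99731)) = +18.899 rad/s; magnitude 18.899 rad/s.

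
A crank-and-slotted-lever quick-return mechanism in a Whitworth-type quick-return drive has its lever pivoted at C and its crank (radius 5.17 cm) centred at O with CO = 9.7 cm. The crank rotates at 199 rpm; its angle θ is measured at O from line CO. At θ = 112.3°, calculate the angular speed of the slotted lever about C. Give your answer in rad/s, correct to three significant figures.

ω = 20.84 rad/s (from 199 rpm).
Crank pin A relative to C: A = (d + r cosθ, r sinθ); lever angle φ = atan2(r sinθ, d + r cosθ).
Differentiating tanφ: φ̇ = rω(d cosθ + r)/(d² + r² + 2dr cosθ).
d² + r² + 2dr cosθ = |CA|² = 0.00827602 m²;  d cosθ + r = +0.014893 m.
|ω_lever| = |0.0517·20.84·+0.014893| / 0.00827602 = 1.9388 rad/s.

1.94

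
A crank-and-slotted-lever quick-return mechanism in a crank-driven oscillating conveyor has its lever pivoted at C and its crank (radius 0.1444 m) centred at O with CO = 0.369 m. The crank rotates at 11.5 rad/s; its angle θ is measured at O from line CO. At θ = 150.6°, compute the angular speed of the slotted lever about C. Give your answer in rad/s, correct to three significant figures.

ω = 11.5 rad/s
Crank pin A relative to C: A = (d + r cosθ, r sinθ); lever angle φ = atan2(r sinθ, d + r cosθ).
Differentiating tanφ: φ̇ = rω(d cosθ + r)/(d² + r² + 2dr cosθ).
d² + r² + 2dr cosθ = |CA|² = 0.0641695 m²;  d cosθ + r = -0.17708 m.
|ω_lever| = |0.1444·11.5·-0.17708| / 0.0641695 = 4.5825 rad/s.

4.58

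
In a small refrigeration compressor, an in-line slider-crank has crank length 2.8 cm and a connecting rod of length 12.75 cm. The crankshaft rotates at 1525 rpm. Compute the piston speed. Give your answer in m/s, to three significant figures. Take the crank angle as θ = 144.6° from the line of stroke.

2.12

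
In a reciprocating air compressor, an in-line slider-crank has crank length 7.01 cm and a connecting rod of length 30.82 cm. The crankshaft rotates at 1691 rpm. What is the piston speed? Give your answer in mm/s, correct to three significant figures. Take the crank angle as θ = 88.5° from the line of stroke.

ω = 2π·1691/60 = 177.1 rad/s
For an in-line slider-crank, x = r cosθ + √(L² − r² sin²θ), so v = −rω sinθ·[1 + r cosθ/√(L² − r² sin²θ)].
With r = 0.0701 m, L = 0.3082 m, θ = 88.5°: √(L² − r² sin²θ) = 0.30013 m.
v = −0.0701·177.1·0.99966·[1 + 0.0701·0.02618/0.30013] = -12.485 m/s.
|v| = 12.485 m/s = 12485 mm/s.

12500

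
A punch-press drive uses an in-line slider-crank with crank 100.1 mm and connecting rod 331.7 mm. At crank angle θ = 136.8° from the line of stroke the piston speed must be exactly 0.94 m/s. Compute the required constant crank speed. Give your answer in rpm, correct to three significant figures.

For an in-line slider-crank, |v_piston| = rω|sinθ|·[1 + r cosθ/√(L² − r² sin²θ)].
With r = 0.1001 m, L = 0.3317 m, θ = 136.8°: the bracketed kinematic factor |dx/dθ| = 0.053117 m.
ω = v/|dx/dθ| = 0.94/0.053117 = 17.697 rad/s.
N = 60ω/(2π) = 168.99 rpm.

169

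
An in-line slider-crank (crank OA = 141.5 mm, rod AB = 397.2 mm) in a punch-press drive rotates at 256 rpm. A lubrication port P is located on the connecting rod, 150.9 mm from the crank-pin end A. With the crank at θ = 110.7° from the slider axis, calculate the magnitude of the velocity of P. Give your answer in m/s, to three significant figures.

3.47

ω = 26.81 rad/s.  Crank-pin speed |V_A| = rω = 3.7934 m/s, perpendicular to OA.
Rod angle: sinφ = −(r/L) sinθ ⇒ φ = -19.466°; ω_rod = −rω cosθ/√(L²−r²sin²θ) = +3.5804 rad/s.
V_P = V_A + ω_rod × AP, with AP = 0.1509 m along the rod.
Components: V_Px = −rω sinθ − a·ω_rod·sinφ = -3.3684 m/s;  V_Py = rω cosθ + a·ω_rod·cosφ = -0.83145 m/s.
|V_P| = √(V_Px² + V_Py²) = 3.4695 m/s.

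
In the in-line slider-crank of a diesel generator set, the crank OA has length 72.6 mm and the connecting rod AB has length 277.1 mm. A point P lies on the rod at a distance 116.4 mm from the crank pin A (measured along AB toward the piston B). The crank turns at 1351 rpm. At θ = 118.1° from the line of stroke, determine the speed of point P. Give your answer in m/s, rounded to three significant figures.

9.02

ω = 141.5 rad/s.  Crank-pin speed |V_A| = rω = 10.271 m/s, perpendicular to OA.
Rod angle: sinφ = −(r/L) sinθ ⇒ φ = -13.363°; ω_rod = −rω cosθ/√(L²−r²sin²θ) = +17.945 rad/s.
V_P = V_A + ω_rod × AP, with AP = 0.1164 m along the rod.
Components: V_Px = −rω sinθ − a·ω_rod·sinφ = -8.5777 m/s;  V_Py = rω cosθ + a·ω_rod·cosφ = -2.8056 m/s.
|V_P| = √(V_Px² + V_Py²) = 9.0249 m/s.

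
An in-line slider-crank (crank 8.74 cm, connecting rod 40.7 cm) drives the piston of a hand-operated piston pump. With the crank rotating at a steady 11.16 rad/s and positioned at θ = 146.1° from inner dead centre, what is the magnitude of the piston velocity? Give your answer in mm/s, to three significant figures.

ω = 11.16 rad/s
For an in-line slider-crank, x = r cosθ + √(L² − r² sin²θ), so v = −rω sinθ·[1 + r cosθ/√(L² − r² sin²θ)].
With r = 0.0874 m, L = 0.407 m, θ = 146.1°: √(L² − r² sin²θ) = 0.40407 m.
v = −0.0874·11.16·0.55775·[1 + 0.0874·-0.83001/0.40407] = -0.44635 m/s.
|v| = 0.44635 m/s = 446.35 mm/s.

446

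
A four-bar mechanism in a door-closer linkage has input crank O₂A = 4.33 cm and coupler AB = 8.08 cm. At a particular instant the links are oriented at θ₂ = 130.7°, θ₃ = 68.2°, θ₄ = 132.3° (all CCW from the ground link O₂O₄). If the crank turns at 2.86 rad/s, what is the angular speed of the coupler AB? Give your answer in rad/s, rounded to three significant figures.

0.0476

ω₂ = 2.86 rad/s
Differentiating the loop-closure r₂e^{iθ₂}+r₃e^{iθ₃}=r₁+r₄e^{iθ₄} gives r₂ω₂e^{iθ₂}+r₃ω₃e^{iθ₃}=r₄ω₄e^{iθ₄}.
Eliminating the other unknown: ω₃ = r₂ω₂ sin(θ₄−θ₂) / [r₃ sin(θ₃−θ₄)].
Numerator sine = +0.02792; denominator sine = -0.89956.
Result = 0.0433·2.86·(+0.02792) / (0.0808·(-0.89956)) = -0.047572 rad/s; magnitude 0.047572 rad/s.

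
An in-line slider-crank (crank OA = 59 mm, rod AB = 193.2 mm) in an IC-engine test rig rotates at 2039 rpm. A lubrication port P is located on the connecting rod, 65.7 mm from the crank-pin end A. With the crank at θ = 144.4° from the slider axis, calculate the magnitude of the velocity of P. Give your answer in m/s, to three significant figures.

9.52

ω = 213.5 rad/s.  Crank-pin speed |V_A| = rω = 12.598 m/s, perpendicular to OA.
Rod angle: sinφ = −(r/L) sinθ ⇒ φ = -10.240°; ω_rod = −rω cosθ/√(L²−r²sin²θ) = +53.878 rad/s.
V_P = V_A + ω_rod × AP, with AP = 0.0657 m along the rod.
Components: V_Px = −rω sinθ − a·ω_rod·sinφ = -6.7043 m/s;  V_Py = rω cosθ + a·ω_rod·cosφ = -6.76 m/s.
|V_P| = √(V_Px² + V_Py²) = 9.5207 m/s.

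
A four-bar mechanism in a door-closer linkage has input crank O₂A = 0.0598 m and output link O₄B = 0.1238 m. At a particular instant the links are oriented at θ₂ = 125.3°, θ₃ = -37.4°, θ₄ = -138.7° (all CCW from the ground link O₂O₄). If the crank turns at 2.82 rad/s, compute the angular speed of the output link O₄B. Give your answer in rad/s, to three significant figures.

0.413

ω₂ = 2.82 rad/s
Differentiating the loop-closure r₂e^{iθ₂}+r₃e^{iθ₃}=r₁+r₄e^{iθ₄} gives r₂ω₂e^{iθ₂}+r₃ω₃e^{iθ₃}=r₄ω₄e^{iθ₄}.
Eliminating the other unknown: ω₄ = r₂ω₂ sin(θ₂−θ₃) / [r₄ sin(θ₄−θ₃)].
Numerator sine = +0.29737; denominator sine = -0.98061.
Result = 0.0598·2.82·(+0.29737) / (0.1238·(-0.98061)) = -0.41308 rad/s; magnitude 0.41308 rad/s.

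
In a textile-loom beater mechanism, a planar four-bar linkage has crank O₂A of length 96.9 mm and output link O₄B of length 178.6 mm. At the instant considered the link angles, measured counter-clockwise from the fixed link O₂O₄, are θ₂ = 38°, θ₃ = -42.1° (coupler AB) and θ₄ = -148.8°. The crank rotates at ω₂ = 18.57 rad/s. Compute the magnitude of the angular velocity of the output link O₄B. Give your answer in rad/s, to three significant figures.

ω₂ = 18.57 rad/s
Differentiating the loop-closure r₂e^{iθ₂}+r₃e^{iθ₃}=r₁+r₄e^{iθ₄} gives r₂ω₂e^{iθ₂}+r₃ω₃e^{iθ₃}=r₄ω₄e^{iθ₄}.
Eliminating the other unknown: ω₄ = r₂ω₂ sin(θ₂−θ₃) / [r₄ sin(θ₄−θ₃)].
Numerator sine = +0.98511; denominator sine = -0.95782.
Result = 0.0969·18.57·(+0.98511) / (0.1786·(-0.95782)) = -10.362 rad/s; magnitude 10.362 rad/s.

10.4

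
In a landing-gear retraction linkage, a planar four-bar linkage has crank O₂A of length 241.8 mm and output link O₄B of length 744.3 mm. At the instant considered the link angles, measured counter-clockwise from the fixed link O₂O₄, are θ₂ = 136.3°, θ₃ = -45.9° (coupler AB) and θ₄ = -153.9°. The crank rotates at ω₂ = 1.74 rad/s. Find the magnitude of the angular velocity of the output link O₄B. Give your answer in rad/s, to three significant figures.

ω₂ = 1.74 rad/s
Differentiating the loop-closure r₂e^{iθ₂}+r₃e^{iθ₃}=r₁+r₄e^{iθ₄} gives r₂ω₂e^{iθ₂}+r₃ω₃e^{iθ₃}=r₄ω₄e^{iθ₄}.
Eliminating the other unknown: ω₄ = r₂ω₂ sin(θ₂−θ₃) / [r₄ sin(θ₄−θ₃)].
Numerator sine = -0.03839; denominator sine = -0.95106.
Result = 0.2418·1.74·(-0.03839) / (0.7443·(-0.95106)) = +0.022816 rad/s; magnitude 0.022816 rad/s.

0.0228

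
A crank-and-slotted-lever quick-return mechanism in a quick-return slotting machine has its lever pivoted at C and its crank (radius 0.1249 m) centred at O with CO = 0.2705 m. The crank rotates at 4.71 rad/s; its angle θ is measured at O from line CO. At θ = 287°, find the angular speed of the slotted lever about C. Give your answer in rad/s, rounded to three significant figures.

1.11

ω = 4.71 rad/s
Crank pin A relative to C: A = (d + r cosθ, r sinθ); lever angle φ = atan2(r sinθ, d + r cosθ).
Differentiating tanφ: φ̇ = rω(d cosθ + r)/(d² + r² + 2dr cosθ).
d² + r² + 2dr cosθ = |CA|² = 0.108526 m²;  d cosθ + r = +0.20399 m.
|ω_lever| = |0.1249·4.71·+0.20399| / 0.108526 = 1.1057 rad/s.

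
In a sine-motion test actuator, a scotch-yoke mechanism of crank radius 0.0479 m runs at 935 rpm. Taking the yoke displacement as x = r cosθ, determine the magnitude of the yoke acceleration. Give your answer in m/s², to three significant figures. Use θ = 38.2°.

361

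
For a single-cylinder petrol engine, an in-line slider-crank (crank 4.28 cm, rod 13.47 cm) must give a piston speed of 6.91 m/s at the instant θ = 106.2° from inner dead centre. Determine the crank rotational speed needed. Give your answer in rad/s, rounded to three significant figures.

185

For an in-line slider-crank, |v_piston| = rω|sinθ|·[1 + r cosθ/√(L² − r² sin²θ)].
With r = 0.0428 m, L = 0.1347 m, θ = 106.2°: the bracketed kinematic factor |dx/dθ| = 0.037275 m.
ω = v/|dx/dθ| = 6.91/0.037275 = 185.38 rad/s.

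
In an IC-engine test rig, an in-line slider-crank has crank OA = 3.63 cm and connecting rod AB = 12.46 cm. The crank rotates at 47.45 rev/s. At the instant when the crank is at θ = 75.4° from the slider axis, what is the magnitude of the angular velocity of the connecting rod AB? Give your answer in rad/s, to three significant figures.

ω = 298.1 rad/s (converted from 47.45 rev/s).
The rod makes angle φ with the slider axis where L sinφ = r sinθ; differentiating, L cosφ·φ̇ = r ω cosθ.
L cosφ = √(L² − r² sin²θ) = 0.11955 m.
|ω_rod| = r ω |cosθ| / √(L² − r² sin²θ) = 0.0363·298.1·0.25207/0.11955 = 22.82 rad/s.

22.8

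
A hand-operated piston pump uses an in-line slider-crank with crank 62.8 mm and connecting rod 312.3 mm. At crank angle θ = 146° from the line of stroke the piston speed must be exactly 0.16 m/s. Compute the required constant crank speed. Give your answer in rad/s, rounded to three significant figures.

5.47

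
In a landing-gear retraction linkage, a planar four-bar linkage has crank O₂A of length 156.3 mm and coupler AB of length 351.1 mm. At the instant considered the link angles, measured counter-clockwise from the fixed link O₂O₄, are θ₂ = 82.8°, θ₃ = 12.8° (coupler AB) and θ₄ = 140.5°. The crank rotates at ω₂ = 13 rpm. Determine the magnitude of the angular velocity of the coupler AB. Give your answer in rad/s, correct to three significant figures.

0.647

ω₂ = 1.361 rad/s (from 13 rpm).
Differentiating the loop-closure r₂e^{iθ₂}+r₃e^{iθ₃}=r₁+r₄e^{iθ₄} gives r₂ω₂e^{iθ₂}+r₃ω₃e^{iθ₃}=r₄ω₄e^{iθ₄}.
Eliminating the other unknown: ω₃ = r₂ω₂ sin(θ₄−θ₂) / [r₃ sin(θ₃−θ₄)].
Numerator sine = +0.84526; denominator sine = -0.79122.
Result = 0.1563·1.361·(+0.84526) / (0.3511·(-0.79122)) = -0.64743 rad/s; magnitude 0.64743 rad/s.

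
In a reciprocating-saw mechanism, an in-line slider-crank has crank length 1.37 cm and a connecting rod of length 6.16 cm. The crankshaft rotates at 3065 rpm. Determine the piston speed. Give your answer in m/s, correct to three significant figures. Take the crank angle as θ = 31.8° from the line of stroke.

2.76

ω = 2π·3065/60 = 321 rad/s
For an in-line slider-crank, x = r cosθ + √(L² − r² sin²θ), so v = −rω sinθ·[1 + r cosθ/√(L² − r² sin²θ)].
With r = 0.0137 m, L = 0.0616 m, θ = 31.8°: √(L² − r² sin²θ) = 0.061175 m.
v = −0.0137·321·0.52696·[1 + 0.0137·0.84989/0.061175] = -2.7582 m/s.
|v| = 2.7582 m/s.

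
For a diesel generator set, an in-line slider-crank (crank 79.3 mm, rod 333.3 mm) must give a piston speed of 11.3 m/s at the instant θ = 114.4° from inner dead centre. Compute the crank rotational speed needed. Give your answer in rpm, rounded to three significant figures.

1660

For an in-line slider-crank, |v_piston| = rω|sinθ|·[1 + r cosθ/√(L² − r² sin²θ)].
With r = 0.0793 m, L = 0.3333 m, θ = 114.4°: the bracketed kinematic factor |dx/dθ| = 0.064946 m.
ω = v/|dx/dθ| = 11.3/0.064946 = 173.99 rad/s.
N = 60ω/(2π) = 1661.5 rpm.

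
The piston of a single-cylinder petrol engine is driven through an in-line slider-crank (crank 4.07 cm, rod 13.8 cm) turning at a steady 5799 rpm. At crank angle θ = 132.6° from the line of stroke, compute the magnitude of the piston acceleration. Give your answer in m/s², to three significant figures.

ω = 2π·5799/60 = 607.3 rad/s
x(θ) = r cosθ + √(L² − r² sin²θ); with ω constant, a = ω²·d²x/dθ².
d²x/dθ² = −r cosθ − r²(cos2θ)/√u − r⁴ sin²2θ/(4u^{3/2}),  u = L² − r² sin²θ = 0.0181464 m².
Substituting r = 0.0407 m, L = 0.138 m, θ = 132.6°: d²x/dθ² = +0.028299 m.
a = ω²·d²x/dθ² = (607.3)²·(+0.028299) = +10436 m/s²;  |a| = 10436 m/s².

10400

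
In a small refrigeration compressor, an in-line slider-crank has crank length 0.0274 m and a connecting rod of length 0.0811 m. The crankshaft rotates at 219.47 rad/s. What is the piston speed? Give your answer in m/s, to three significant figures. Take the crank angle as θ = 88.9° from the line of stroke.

ω = 219.5 rad/s
For an in-line slider-crank, x = r cosθ + √(L² − r² sin²θ), so v = −rω sinθ·[1 + r cosθ/√(L² − r² sin²θ)].
With r = 0.0274 m, L = 0.0811 m, θ = 88.9°: √(L² − r² sin²θ) = 0.076333 m.
v = −0.0274·219.5·0.99982·[1 + 0.0274·0.01920/0.076333] = -6.0538 m/s.
|v| = 6.0538 m/s.

6.05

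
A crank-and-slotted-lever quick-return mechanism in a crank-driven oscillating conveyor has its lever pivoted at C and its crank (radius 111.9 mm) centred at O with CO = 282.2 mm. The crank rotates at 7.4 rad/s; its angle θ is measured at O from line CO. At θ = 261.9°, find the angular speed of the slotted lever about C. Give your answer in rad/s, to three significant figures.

ω = 7.4 rad/s
Crank pin A relative to C: A = (d + r cosθ, r sinθ); lever angle φ = atan2(r sinθ, d + r cosθ).
Differentiating tanφ: φ̇ = rω(d cosθ + r)/(d² + r² + 2dr cosθ).
d² + r² + 2dr cosθ = |CA|² = 0.0832596 m²;  d cosθ + r = +0.072138 m.
|ω_lever| = |0.1119·7.4·+0.072138| / 0.0832596 = 0.71745 rad/s.

0.717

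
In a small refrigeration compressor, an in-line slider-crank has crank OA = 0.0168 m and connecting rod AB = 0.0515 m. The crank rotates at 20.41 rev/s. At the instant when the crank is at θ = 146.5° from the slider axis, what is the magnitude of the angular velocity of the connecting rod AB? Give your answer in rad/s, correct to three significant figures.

ω = 128.2 rad/s (converted from 20.41 rev/s).
The rod makes angle φ with the slider axis where L sinφ = r sinθ; differentiating, L cosφ·φ̇ = r ω cosθ.
L cosφ = √(L² − r² sin²θ) = 0.050658 m.
|ω_rod| = r ω |cosθ| / √(L² − r² sin²θ) = 0.0168·128.2·0.83389/0.050658 = 35.464 rad/s.

35.5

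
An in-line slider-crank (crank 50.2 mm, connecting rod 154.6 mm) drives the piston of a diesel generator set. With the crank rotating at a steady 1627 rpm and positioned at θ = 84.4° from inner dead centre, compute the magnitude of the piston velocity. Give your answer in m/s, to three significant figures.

ω = 2π·1627/60 = 170.4 rad/s
For an in-line slider-crank, x = r cosθ + √(L² − r² sin²θ), so v = −rω sinθ·[1 + r cosθ/√(L² − r² sin²θ)].
With r = 0.0502 m, L = 0.1546 m, θ = 84.4°: √(L² − r² sin²θ) = 0.1463 m.
v = −0.0502·170.4·0.99523·[1 + 0.0502·0.09758/0.1463] = -8.7972 m/s.
|v| = 8.7972 m/s.

8.80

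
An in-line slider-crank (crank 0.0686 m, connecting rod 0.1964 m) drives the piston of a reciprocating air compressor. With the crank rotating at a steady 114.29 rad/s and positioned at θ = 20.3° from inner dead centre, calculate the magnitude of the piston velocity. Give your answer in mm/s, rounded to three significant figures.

3620

ω = 114.3 rad/s
For an in-line slider-crank, x = r cosθ + √(L² − r² sin²θ), so v = −rω sinθ·[1 + r cosθ/√(L² − r² sin²θ)].
With r = 0.0686 m, L = 0.1964 m, θ = 20.3°: √(L² − r² sin²θ) = 0.19495 m.
v = −0.0686·114.3·0.34694·[1 + 0.0686·0.93789/0.19495] = -3.6178 m/s.
|v| = 3.6178 m/s = 3617.8 mm/s.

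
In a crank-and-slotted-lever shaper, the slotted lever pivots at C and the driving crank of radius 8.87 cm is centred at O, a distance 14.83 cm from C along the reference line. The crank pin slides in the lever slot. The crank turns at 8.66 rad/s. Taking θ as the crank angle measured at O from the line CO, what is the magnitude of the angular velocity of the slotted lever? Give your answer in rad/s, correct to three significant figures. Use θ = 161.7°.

8.20

ω = 8.66 rad/s
Crank pin A relative to C: A = (d + r cosθ, r sinθ); lever angle φ = atan2(r sinθ, d + r cosθ).
Differentiating tanφ: φ̇ = rω(d cosθ + r)/(d² + r² + 2dr cosθ).
d² + r² + 2dr cosθ = |CA|² = 0.0048827 m²;  d cosθ + r = -0.0521 m.
|ω_lever| = |0.0887·8.66·-0.0521| / 0.0048827 = 8.1963 rad/s.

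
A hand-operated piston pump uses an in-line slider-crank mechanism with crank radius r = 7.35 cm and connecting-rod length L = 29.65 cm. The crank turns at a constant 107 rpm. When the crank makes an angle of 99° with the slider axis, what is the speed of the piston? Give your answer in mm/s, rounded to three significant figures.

ω = 2π·107/60 = 11.21 rad/s
For an in-line slider-crank, x = r cosθ + √(L² − r² sin²θ), so v = −rω sinθ·[1 + r cosθ/√(L² − r² sin²θ)].
With r = 0.0735 m, L = 0.2965 m, θ = 99°: √(L² − r² sin²θ) = 0.28748 m.
v = −0.0735·11.21·0.98769·[1 + 0.0735·-0.15643/0.28748] = -0.78089 m/s.
|v| = 0.78089 m/s = 780.89 mm/s.

781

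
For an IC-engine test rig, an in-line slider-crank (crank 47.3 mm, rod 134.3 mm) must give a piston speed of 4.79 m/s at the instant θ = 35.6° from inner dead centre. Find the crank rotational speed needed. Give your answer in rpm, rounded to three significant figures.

1290

For an in-line slider-crank, |v_piston| = rω|sinθ|·[1 + r cosθ/√(L² − r² sin²θ)].
With r = 0.0473 m, L = 0.1343 m, θ = 35.6°: the bracketed kinematic factor |dx/dθ| = 0.035591 m.
ω = v/|dx/dθ| = 4.79/0.035591 = 134.59 rad/s.
N = 60ω/(2π) = 1285.2 rpm.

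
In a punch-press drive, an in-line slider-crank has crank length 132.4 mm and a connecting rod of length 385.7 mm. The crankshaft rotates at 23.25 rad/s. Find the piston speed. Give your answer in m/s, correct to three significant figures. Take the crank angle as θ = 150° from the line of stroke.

1.07

ω = 23.25 rad/s
For an in-line slider-crank, x = r cosθ + √(L² − r² sin²θ), so v = −rω sinθ·[1 + r cosθ/√(L² − r² sin²θ)].
With r = 0.1324 m, L = 0.3857 m, θ = 150°: √(L² − r² sin²θ) = 0.37998 m.
v = −0.1324·23.25·0.50000·[1 + 0.1324·-0.86603/0.37998] = -1.0747 m/s.
|v| = 1.0747 m/s.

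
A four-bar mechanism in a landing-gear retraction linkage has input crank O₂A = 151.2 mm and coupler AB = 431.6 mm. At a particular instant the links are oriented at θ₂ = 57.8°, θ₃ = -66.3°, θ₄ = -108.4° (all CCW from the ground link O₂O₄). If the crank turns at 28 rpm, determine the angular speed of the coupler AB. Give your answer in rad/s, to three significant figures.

0.365

ω₂ = 2.932 rad/s (from 28 rpm).
Differentiating the loop-closure r₂e^{iθ₂}+r₃e^{iθ₃}=r₁+r₄e^{iθ₄} gives r₂ω₂e^{iθ₂}+r₃ω₃e^{iθ₃}=r₄ω₄e^{iθ₄}.
Eliminating the other unknown: ω₃ = r₂ω₂ sin(θ₄−θ₂) / [r₃ sin(θ₃−θ₄)].
Numerator sine = -0.23853; denominator sine = +0.67043.
Result = 0.1512·2.932·(-0.23853) / (0.4316·(+0.67043)) = -0.36547 rad/s; magnitude 0.36547 rad/s.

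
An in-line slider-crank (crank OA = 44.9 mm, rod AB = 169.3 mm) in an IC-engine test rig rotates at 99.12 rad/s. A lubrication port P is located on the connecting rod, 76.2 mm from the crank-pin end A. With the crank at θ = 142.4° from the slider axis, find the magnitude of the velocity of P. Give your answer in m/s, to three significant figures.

3.13

ω = 99.12 rad/s.  Crank-pin speed |V_A| = rω = 4.4505 m/s, perpendicular to OA.
Rod angle: sinφ = −(r/L) sinθ ⇒ φ = -9.312°; ω_rod = −rω cosθ/√(L²−r²sin²θ) = +21.106 rad/s.
V_P = V_A + ω_rod × AP, with AP = 0.0762 m along the rod.
Components: V_Px = −rω sinθ − a·ω_rod·sinφ = -2.4552 m/s;  V_Py = rω cosθ + a·ω_rod·cosφ = -1.939 m/s.
|V_P| = √(V_Px² + V_Py²) = 3.1286 m/s.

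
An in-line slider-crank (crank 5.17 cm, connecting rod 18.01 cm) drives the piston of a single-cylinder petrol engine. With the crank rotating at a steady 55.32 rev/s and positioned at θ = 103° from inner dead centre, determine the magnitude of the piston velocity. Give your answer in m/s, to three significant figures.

16.3

ω = 2π·55.3 = 347.6 rad/s
For an in-line slider-crank, x = r cosθ + √(L² − r² sin²θ), so v = −rω sinθ·[1 + r cosθ/√(L² − r² sin²θ)].
With r = 0.0517 m, L = 0.1801 m, θ = 103°: √(L² − r² sin²θ) = 0.17291 m.
v = −0.0517·347.6·0.97437·[1 + 0.0517·-0.22495/0.17291] = -16.332 m/s.
|v| = 16.332 m/s.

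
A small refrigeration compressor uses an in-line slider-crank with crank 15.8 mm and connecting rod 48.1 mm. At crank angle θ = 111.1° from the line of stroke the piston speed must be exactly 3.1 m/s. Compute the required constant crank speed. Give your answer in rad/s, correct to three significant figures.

For an in-line slider-crank, |v_piston| = rω|sinθ|·[1 + r cosθ/√(L² − r² sin²θ)].
With r = 0.0158 m, L = 0.0481 m, θ = 111.1°: the bracketed kinematic factor |dx/dθ| = 0.012909 m.
ω = v/|dx/dθ| = 3.1/0.012909 = 240.13 rad/s.

240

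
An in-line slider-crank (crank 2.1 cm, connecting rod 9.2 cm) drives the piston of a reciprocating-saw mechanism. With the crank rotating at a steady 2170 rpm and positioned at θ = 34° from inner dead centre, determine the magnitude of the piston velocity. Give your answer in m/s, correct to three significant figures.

3.18

ω = 2π·2170/60 = 227.2 rad/s
For an in-line slider-crank, x = r cosθ + √(L² − r² sin²θ), so v = −rω sinθ·[1 + r cosθ/√(L² − r² sin²θ)].
With r = 0.021 m, L = 0.092 m, θ = 34°: √(L² − r² sin²θ) = 0.091247 m.
v = −0.021·227.2·0.55919·[1 + 0.021·0.82904/0.091247] = -3.1777 m/s.
|v| = 3.1777 m/s.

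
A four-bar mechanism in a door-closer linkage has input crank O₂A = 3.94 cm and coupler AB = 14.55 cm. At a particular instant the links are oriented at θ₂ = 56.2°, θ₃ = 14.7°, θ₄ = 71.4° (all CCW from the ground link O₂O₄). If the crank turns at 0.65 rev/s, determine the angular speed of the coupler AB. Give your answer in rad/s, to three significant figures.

0.347

ω₂ = 4.084 rad/s (from 0.65 rev/s).
Differentiating the loop-closure r₂e^{iθ₂}+r₃e^{iθ₃}=r₁+r₄e^{iθ₄} gives r₂ω₂e^{iθ₂}+r₃ω₃e^{iθ₃}=r₄ω₄e^{iθ₄}.
Eliminating the other unknown: ω₃ = r₂ω₂ sin(θ₄−θ₂) / [r₃ sin(θ₃−θ₄)].
Numerator sine = +0.26219; denominator sine = -0.83581.
Result = 0.0394·4.084·(+0.26219) / (0.1455·(-0.83581)) = -0.34692 rad/s; magnitude 0.34692 rad/s.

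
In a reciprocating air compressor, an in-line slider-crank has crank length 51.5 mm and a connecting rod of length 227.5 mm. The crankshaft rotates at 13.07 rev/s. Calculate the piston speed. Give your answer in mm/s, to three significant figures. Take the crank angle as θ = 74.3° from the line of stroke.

4330

ω = 2π·13.1 = 82.12 rad/s
For an in-line slider-crank, x = r cosθ + √(L² − r² sin²θ), so v = −rω sinθ·[1 + r cosθ/√(L² − r² sin²θ)].
With r = 0.0515 m, L = 0.2275 m, θ = 74.3°: √(L² − r² sin²θ) = 0.22203 m.
v = −0.0515·82.12·0.96269·[1 + 0.0515·0.27060/0.22203] = -4.327 m/s.
|v| = 4.327 m/s = 4327 mm/s.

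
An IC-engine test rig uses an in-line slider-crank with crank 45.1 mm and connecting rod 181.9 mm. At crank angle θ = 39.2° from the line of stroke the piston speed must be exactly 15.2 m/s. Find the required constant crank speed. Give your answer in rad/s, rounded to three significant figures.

446

For an in-line slider-crank, |v_piston| = rω|sinθ|·[1 + r cosθ/√(L² − r² sin²θ)].
With r = 0.0451 m, L = 0.1819 m, θ = 39.2°: the bracketed kinematic factor |dx/dθ| = 0.03405 m.
ω = v/|dx/dθ| = 15.2/0.03405 = 446.4 rad/s.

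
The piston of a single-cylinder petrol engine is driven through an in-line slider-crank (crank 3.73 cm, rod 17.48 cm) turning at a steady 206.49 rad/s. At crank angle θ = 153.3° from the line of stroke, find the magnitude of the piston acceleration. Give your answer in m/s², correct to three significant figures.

ω = 206.5 rad/s
x(θ) = r cosθ + √(L² − r² sin²θ); with ω constant, a = ω²·d²x/dθ².
d²x/dθ² = −r cosθ − r²(cos2θ)/√u − r⁴ sin²2θ/(4u^{3/2}),  u = L² − r² sin²θ = 0.0302742 m².
Substituting r = 0.0373 m, L = 0.1748 m, θ = 153.3°: d²x/dθ² = +0.028496 m.
a = ω²·d²x/dθ² = (206.5)²·(+0.028496) = +1215 m/s²;  |a| = 1215 m/s².

1220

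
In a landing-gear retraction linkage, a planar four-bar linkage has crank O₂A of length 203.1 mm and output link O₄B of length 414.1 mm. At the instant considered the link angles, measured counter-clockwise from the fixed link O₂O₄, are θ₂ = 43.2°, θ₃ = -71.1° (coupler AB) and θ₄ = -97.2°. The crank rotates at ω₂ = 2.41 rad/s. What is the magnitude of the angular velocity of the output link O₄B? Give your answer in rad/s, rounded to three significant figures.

2.45

ω₂ = 2.41 rad/s
Differentiating the loop-closure r₂e^{iθ₂}+r₃e^{iθ₃}=r₁+r₄e^{iθ₄} gives r₂ω₂e^{iθ₂}+r₃ω₃e^{iθ₃}=r₄ω₄e^{iθ₄}.
Eliminating the other unknown: ω₄ = r₂ω₂ sin(θ₂−θ₃) / [r₄ sin(θ₄−θ₃)].
Numerator sine = +0.91140; denominator sine = -0.43994.
Result = 0.2031·2.41·(+0.91140) / (0.4141·(-0.43994)) = -2.4487 rad/s; magnitude 2.4487 rad/s.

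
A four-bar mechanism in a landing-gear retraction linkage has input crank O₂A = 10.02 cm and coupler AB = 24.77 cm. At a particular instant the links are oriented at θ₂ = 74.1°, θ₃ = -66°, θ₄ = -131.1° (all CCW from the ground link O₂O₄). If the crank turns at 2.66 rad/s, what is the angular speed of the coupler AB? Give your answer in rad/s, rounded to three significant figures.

ω₂ = 2.66 rad/s
Differentiating the loop-closure r₂e^{iθ₂}+r₃e^{iθ₃}=r₁+r₄e^{iθ₄} gives r₂ω₂e^{iθ₂}+r₃ω₃e^{iθ₃}=r₄ω₄e^{iθ₄}.
Eliminating the other unknown: ω₃ = r₂ω₂ sin(θ₄−θ₂) / [r₃ sin(θ₃−θ₄)].
Numerator sine = +0.42578; denominator sine = +0.90704.
Result = 0.1002·2.66·(+0.42578) / (0.2477·(+0.90704)) = +0.5051 rad/s; magnitude 0.5051 rad/s.

0.505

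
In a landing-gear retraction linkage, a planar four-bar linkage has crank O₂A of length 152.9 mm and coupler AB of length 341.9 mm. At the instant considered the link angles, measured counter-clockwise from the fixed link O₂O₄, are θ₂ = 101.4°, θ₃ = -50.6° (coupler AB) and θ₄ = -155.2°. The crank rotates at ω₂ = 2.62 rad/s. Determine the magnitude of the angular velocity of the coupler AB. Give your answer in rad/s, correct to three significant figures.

1.18

ω₂ = 2.62 rad/s
Differentiating the loop-closure r₂e^{iθ₂}+r₃e^{iθ₃}=r₁+r₄e^{iθ₄} gives r₂ω₂e^{iθ₂}+r₃ω₃e^{iθ₃}=r₄ω₄e^{iθ₄}.
Eliminating the other unknown: ω₃ = r₂ω₂ sin(θ₄−θ₂) / [r₃ sin(θ₃−θ₄)].
Numerator sine = +0.97278; denominator sine = +0.96771.
Result = 0.1529·2.62·(+0.97278) / (0.3419·(+0.96771)) = +1.1778 rad/s; magnitude 1.1778 rad/s.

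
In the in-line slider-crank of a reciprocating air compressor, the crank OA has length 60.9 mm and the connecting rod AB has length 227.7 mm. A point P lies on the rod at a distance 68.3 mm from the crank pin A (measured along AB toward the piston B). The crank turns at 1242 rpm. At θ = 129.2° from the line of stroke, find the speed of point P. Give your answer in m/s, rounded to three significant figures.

6.79

ω = 130.1 rad/s.  Crank-pin speed |V_A| = rω = 7.9208 m/s, perpendicular to OA.
Rod angle: sinφ = −(r/L) sinθ ⇒ φ = -11.962°; ω_rod = −rω cosθ/√(L²−r²sin²θ) = +22.474 rad/s.
V_P = V_A + ω_rod × AP, with AP = 0.0683 m along the rod.
Components: V_Px = −rω sinθ − a·ω_rod·sinφ = -5.82 m/s;  V_Py = rω cosθ + a·ω_rod·cosφ = -3.5045 m/s.
|V_P| = √(V_Px² + V_Py²) = 6.7937 m/s.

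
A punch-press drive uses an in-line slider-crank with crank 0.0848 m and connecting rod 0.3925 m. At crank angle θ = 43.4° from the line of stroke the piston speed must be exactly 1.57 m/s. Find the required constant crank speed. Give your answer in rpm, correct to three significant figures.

For an in-line slider-crank, |v_piston| = rω|sinθ|·[1 + r cosθ/√(L² − r² sin²θ)].
With r = 0.0848 m, L = 0.3925 m, θ = 43.4°: the bracketed kinematic factor |dx/dθ| = 0.067514 m.
ω = v/|dx/dθ| = 1.57/0.067514 = 23.255 rad/s.
N = 60ω/(2π) = 222.06 rpm.

222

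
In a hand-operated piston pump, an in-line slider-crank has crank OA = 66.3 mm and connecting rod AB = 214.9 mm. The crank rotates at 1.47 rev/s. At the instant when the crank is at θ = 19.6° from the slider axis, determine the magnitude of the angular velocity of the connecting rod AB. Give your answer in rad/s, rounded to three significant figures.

ω = 9.236 rad/s (converted from 1.47 rev/s).
The rod makes angle φ with the slider axis where L sinφ = r sinθ; differentiating, L cosφ·φ̇ = r ω cosθ.
L cosφ = √(L² − r² sin²θ) = 0.21375 m.
|ω_rod| = r ω |cosθ| / √(L² − r² sin²θ) = 0.0663·9.236·0.94206/0.21375 = 2.6989 rad/s.

2.70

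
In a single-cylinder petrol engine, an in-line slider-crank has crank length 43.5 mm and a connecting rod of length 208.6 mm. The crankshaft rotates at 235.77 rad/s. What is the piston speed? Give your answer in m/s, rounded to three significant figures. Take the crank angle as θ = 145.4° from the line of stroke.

4.82

ω = 235.8 rad/s
For an in-line slider-crank, x = r cosθ + √(L² − r² sin²θ), so v = −rω sinθ·[1 + r cosθ/√(L² − r² sin²θ)].
With r = 0.0435 m, L = 0.2086 m, θ = 145.4°: √(L² − r² sin²θ) = 0.20713 m.
v = −0.0435·235.8·0.56784·[1 + 0.0435·-0.82314/0.20713] = -4.8171 m/s.
|v| = 4.8171 m/s.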